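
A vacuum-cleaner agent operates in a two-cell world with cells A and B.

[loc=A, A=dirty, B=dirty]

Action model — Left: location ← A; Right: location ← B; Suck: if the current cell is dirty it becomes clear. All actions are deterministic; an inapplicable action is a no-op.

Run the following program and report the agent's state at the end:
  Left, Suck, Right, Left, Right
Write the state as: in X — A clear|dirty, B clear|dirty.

in B — A clear, B dirty

t=1 Left ⇒ in A — A dirty, B dirty
t=2 Suck ⇒ in A — A clear, B dirty
t=3 Right ⇒ in B — A clear, B dirty
t=4 Left ⇒ in A — A clear, B dirty
t=5 Right ⇒ in B — A clear, B dirty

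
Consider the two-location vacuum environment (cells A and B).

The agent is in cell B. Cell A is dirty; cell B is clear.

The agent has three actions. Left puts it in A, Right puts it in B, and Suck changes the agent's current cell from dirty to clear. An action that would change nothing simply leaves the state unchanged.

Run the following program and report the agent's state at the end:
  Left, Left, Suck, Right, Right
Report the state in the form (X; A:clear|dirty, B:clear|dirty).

(B; A:clear, B:clear)

Left (#1): (A; A:dirty, B:clear)
Left (#2): (A; A:dirty, B:clear)
Suck (#3): (A; A:clear, B:clear)
Right (#4): (B; A:clear, B:clear)
Right (#5): (B; A:clear, B:clear)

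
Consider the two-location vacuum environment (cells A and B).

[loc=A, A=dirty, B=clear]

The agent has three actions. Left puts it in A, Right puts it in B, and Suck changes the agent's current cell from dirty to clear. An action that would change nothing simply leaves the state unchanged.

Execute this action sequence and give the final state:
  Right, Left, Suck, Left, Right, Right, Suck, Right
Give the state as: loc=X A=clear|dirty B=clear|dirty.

t=1 Right ⇒ loc=B A=dirty B=clear
t=2 Left ⇒ loc=A A=dirty B=clear
t=3 Suck ⇒ loc=A A=clear B=clear
t=4 Left ⇒ loc=A A=clear B=clear
t=5 Right ⇒ loc=B A=clear B=clear
t=6 Right ⇒ loc=B A=clear B=clear
t=7 Suck ⇒ loc=B A=clear B=clear
t=8 Right ⇒ loc=B A=clear B=clear

loc=B A=clear B=clear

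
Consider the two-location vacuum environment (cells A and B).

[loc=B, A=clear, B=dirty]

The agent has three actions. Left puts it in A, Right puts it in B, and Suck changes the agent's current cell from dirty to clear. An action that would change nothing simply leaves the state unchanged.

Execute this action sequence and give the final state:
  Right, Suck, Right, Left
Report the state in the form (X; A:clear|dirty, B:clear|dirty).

1. Right → (B; A:clear, B:dirty)
2. Suck → (B; A:clear, B:clear)
3. Right → (B; A:clear, B:clear)
4. Left → (A; A:clear, B:clear)

(A; A:clear, B:clear)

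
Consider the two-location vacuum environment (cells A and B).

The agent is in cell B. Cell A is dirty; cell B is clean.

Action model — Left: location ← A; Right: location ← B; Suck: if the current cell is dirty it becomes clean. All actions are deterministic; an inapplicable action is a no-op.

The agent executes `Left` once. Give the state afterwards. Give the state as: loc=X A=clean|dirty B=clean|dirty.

start: loc=B A=dirty B=clean
t=1 Left ⇒ loc=A A=dirty B=clean

loc=A A=dirty B=clean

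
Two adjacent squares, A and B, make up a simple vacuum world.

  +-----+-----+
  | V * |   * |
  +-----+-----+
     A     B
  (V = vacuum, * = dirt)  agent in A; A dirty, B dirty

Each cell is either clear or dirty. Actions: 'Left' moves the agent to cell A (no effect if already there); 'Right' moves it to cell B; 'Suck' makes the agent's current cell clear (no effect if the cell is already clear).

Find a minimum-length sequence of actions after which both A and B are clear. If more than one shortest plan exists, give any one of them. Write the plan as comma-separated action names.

Suck, Right, Suck

1. Suck → loc=A A=clear B=dirty
2. Right → loc=B A=clear B=dirty
3. Suck → loc=B A=clear B=clear
min 3: Suck A + move + Suck B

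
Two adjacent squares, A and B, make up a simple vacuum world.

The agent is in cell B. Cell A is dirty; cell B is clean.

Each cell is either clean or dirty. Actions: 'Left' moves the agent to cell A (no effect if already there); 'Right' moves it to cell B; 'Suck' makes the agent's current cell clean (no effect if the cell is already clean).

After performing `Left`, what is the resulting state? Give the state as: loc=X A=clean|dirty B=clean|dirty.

loc=A A=dirty B=clean

start: loc=B A=dirty B=clean
1) do Left; now loc=A A=dirty B=clean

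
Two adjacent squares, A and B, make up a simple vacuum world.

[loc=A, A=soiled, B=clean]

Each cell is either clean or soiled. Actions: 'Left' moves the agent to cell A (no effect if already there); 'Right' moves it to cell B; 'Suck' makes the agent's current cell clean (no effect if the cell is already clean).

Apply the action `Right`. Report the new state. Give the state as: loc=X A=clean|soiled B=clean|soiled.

loc=B A=soiled B=clean

start: loc=A A=soiled B=clean
t=1 Right ⇒ loc=B A=soiled B=clean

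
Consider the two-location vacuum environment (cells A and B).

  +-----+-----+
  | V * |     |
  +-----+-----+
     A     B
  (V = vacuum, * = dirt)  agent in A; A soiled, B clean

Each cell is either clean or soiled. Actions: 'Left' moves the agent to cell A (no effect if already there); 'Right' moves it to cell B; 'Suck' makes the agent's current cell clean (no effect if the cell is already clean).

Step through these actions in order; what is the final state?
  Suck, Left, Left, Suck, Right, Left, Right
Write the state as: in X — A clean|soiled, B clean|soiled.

in B — A clean, B clean

Suck (#1): in A — A clean, B clean
Left (#2): in A — A clean, B clean
Left (#3): in A — A clean, B clean
Suck (#4): in A — A clean, B clean
Right (#5): in B — A clean, B clean
Left (#6): in A — A clean, B clean
Right (#7): in B — A clean, B clean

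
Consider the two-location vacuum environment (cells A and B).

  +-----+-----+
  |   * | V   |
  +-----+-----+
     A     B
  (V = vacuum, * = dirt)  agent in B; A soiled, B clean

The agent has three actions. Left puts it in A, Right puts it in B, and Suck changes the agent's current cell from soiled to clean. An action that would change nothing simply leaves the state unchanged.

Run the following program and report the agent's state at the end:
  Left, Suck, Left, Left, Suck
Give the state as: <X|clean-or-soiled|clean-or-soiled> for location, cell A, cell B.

step 1/5 (Left): <A|soiled|clean>
step 2/5 (Suck): <A|clean|clean>
step 3/5 (Left): <A|clean|clean>
step 4/5 (Left): <A|clean|clean>
step 5/5 (Suck): <A|clean|clean>

<A|clean|clean>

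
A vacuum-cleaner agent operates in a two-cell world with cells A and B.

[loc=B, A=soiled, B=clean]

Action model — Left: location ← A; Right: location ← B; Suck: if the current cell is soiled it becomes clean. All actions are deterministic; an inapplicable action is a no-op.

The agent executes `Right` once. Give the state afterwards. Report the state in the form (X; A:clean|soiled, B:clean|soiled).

start: (B; A:soiled, B:clean)
step 1/1 (Right): (B; A:soiled, B:clean)

(B; A:soiled, B:clean)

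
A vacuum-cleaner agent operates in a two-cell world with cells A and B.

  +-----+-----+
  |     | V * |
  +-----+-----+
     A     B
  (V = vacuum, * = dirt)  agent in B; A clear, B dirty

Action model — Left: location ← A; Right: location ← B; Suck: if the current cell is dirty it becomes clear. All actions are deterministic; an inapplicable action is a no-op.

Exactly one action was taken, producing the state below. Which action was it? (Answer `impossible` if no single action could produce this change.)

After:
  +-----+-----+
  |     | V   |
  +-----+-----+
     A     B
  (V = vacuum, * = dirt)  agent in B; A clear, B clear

try  Left: (A; A:clear, B:dirty)
try Right: (B; A:clear, B:dirty)
try  Suck: (B; A:clear, B:clear)  ← match

Suck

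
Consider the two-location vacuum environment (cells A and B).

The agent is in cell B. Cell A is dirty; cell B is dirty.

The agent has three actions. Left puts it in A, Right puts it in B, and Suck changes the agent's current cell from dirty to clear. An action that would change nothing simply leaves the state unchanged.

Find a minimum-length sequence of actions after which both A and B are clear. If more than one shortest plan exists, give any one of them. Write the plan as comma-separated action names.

[1] after Suck: loc=B A=dirty B=clear
[2] after Left: loc=A A=dirty B=clear
[3] after Suck: loc=A A=clear B=clear
min 3: Suck B + move + Suck A

Suck, Left, Suck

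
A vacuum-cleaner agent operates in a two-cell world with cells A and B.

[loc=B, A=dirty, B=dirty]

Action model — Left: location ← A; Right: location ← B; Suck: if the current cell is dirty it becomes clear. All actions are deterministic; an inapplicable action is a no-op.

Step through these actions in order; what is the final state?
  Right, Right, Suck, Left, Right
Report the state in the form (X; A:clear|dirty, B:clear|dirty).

Right (#1): (B; A:dirty, B:dirty)
Right (#2): (B; A:dirty, B:dirty)
Suck (#3): (B; A:dirty, B:clear)
Left (#4): (A; A:dirty, B:clear)
Right (#5): (B; A:dirty, B:clear)

(B; A:dirty, B:clear)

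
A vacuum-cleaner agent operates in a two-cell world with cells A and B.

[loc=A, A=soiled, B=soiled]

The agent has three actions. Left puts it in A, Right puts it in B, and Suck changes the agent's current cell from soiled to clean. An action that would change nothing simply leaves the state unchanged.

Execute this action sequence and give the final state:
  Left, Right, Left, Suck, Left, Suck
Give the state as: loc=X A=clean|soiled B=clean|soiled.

[1] after Left: loc=A A=soiled B=soiled
[2] after Right: loc=B A=soiled B=soiled
[3] after Left: loc=A A=soiled B=soiled
[4] after Suck: loc=A A=clean B=soiled
[5] after Left: loc=A A=clean B=soiled
[6] after Suck: loc=A A=clean B=soiled

loc=A A=clean B=soiled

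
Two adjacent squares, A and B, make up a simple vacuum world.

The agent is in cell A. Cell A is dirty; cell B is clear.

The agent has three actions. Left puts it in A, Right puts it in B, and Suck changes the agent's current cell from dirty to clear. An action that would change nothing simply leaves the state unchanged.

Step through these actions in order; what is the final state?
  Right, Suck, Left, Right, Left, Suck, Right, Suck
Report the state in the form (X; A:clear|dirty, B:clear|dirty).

(B; A:clear, B:clear)

[1] after Right: (B; A:dirty, B:clear)
[2] after Suck: (B; A:dirty, B:clear)
[3] after Left: (A; A:dirty, B:clear)
[4] after Right: (B; A:dirty, B:clear)
[5] after Left: (A; A:dirty, B:clear)
[6] after Suck: (A; A:clear, B:clear)
[7] after Right: (B; A:clear, B:clear)
[8] after Suck: (B; A:clear, B:clear)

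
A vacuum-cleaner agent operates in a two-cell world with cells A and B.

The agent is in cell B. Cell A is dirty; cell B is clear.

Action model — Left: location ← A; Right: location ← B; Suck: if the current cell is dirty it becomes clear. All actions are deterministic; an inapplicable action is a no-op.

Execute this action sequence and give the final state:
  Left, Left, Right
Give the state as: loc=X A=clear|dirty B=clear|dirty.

t=1 Left ⇒ loc=A A=dirty B=clear
t=2 Left ⇒ loc=A A=dirty B=clear
t=3 Right ⇒ loc=B A=dirty B=clear

loc=B A=dirty B=clear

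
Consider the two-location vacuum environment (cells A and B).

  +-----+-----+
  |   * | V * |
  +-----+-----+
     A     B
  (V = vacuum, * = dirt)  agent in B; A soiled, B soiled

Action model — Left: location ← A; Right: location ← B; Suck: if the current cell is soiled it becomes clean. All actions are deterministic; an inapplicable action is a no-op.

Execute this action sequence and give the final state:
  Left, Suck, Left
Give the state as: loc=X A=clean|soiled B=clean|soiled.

loc=A A=clean B=soiled

1) do Left; now loc=A A=soiled B=soiled
2) do Suck; now loc=A A=clean B=soiled
3) do Left; now loc=A A=clean B=soiled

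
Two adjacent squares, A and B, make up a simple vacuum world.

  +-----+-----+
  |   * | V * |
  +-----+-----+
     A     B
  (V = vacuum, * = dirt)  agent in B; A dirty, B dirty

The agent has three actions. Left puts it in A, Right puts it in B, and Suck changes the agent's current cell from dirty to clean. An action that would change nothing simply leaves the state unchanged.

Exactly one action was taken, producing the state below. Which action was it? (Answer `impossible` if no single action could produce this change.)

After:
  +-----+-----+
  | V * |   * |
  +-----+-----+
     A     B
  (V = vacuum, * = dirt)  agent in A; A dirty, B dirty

Left

try  Left: (A; A:dirty, B:dirty)  ← match
try Right: (B; A:dirty, B:dirty)
try  Suck: (B; A:dirty, B:clean)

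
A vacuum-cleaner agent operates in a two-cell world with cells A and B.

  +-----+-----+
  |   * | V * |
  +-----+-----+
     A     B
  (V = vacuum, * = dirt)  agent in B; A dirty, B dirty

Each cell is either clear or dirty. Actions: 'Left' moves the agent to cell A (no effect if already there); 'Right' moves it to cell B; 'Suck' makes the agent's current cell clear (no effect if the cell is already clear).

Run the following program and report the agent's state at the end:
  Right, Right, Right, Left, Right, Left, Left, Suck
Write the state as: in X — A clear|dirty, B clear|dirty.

in A — A clear, B dirty

[1] after Right: in B — A dirty, B dirty
[2] after Right: in B — A dirty, B dirty
[3] after Right: in B — A dirty, B dirty
[4] after Left: in A — A dirty, B dirty
[5] after Right: in B — A dirty, B dirty
[6] after Left: in A — A dirty, B dirty
[7] after Left: in A — A dirty, B dirty
[8] after Suck: in A — A clear, B dirty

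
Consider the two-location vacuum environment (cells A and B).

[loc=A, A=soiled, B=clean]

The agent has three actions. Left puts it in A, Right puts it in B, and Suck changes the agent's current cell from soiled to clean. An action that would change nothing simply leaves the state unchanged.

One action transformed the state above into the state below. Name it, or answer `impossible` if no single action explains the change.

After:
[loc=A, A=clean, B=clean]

try  Left: (A; A:soiled, B:clean)
try Right: (B; A:soiled, B:clean)
try  Suck: (A; A:clean, B:clean)  ← match

Suck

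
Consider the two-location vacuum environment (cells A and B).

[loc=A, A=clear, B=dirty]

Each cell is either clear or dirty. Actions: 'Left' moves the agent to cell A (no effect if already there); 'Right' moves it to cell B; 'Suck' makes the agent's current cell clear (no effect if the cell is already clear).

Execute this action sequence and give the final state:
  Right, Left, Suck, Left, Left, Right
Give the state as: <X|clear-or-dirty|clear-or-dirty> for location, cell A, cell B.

<B|clear|dirty>

step 1/6 (Right): <B|clear|dirty>
step 2/6 (Left): <A|clear|dirty>
step 3/6 (Suck): <A|clear|dirty>
step 4/6 (Left): <A|clear|dirty>
step 5/6 (Left): <A|clear|dirty>
step 6/6 (Right): <B|clear|dirty>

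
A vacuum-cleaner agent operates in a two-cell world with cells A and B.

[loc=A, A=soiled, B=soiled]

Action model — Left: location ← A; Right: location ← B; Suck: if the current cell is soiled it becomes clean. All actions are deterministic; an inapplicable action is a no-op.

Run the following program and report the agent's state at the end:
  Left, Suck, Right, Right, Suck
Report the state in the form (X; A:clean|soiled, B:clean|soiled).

(B; A:clean, B:clean)

t=1 Left ⇒ (A; A:soiled, B:soiled)
t=2 Suck ⇒ (A; A:clean, B:soiled)
t=3 Right ⇒ (B; A:clean, B:soiled)
t=4 Right ⇒ (B; A:clean, B:soiled)
t=5 Suck ⇒ (B; A:clean, B:clean)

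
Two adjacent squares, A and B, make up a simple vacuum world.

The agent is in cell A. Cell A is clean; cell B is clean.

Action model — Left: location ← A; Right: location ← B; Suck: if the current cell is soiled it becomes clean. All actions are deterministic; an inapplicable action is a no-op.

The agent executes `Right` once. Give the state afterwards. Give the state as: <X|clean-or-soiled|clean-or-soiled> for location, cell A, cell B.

<B|clean|clean>

start: <A|clean|clean>
Right (#1): <B|clean|clean>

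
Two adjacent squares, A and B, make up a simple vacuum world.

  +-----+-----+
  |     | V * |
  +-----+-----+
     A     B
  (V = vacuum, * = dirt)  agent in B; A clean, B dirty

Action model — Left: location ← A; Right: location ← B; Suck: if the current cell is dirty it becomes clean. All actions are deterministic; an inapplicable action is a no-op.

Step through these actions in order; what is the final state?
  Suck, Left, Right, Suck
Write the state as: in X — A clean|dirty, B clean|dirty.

in B — A clean, B clean

1. Suck → in B — A clean, B clean
2. Left → in A — A clean, B clean
3. Right → in B — A clean, B clean
4. Suck → in B — A clean, B clean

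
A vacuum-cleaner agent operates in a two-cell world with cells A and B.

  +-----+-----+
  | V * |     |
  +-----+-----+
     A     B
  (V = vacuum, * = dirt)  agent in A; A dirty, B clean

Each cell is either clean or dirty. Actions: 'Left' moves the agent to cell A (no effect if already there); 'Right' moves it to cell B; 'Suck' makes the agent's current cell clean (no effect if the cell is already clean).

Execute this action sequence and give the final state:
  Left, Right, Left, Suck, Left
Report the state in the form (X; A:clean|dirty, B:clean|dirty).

(A; A:clean, B:clean)

t=1 Left ⇒ (A; A:dirty, B:clean)
t=2 Right ⇒ (B; A:dirty, B:clean)
t=3 Left ⇒ (A; A:dirty, B:clean)
t=4 Suck ⇒ (A; A:clean, B:clean)
t=5 Left ⇒ (A; A:clean, B:clean)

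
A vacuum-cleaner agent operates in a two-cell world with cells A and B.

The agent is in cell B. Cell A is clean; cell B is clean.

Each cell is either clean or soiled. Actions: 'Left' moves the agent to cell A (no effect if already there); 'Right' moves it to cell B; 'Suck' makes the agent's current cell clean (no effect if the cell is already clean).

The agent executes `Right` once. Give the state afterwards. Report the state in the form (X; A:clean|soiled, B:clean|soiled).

start: (B; A:clean, B:clean)
step 1/1 (Right): (B; A:clean, B:clean)

(B; A:clean, B:clean)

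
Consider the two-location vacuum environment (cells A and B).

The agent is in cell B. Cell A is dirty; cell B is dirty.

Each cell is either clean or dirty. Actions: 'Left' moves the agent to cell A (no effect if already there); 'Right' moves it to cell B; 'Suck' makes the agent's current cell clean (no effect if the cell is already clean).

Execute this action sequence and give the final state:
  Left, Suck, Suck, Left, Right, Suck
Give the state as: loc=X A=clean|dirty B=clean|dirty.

loc=B A=clean B=clean

1) do Left; now loc=A A=dirty B=dirty
2) do Suck; now loc=A A=clean B=dirty
3) do Suck; now loc=A A=clean B=dirty
4) do Left; now loc=A A=clean B=dirty
5) do Right; now loc=B A=clean B=dirty
6) do Suck; now loc=B A=clean B=clean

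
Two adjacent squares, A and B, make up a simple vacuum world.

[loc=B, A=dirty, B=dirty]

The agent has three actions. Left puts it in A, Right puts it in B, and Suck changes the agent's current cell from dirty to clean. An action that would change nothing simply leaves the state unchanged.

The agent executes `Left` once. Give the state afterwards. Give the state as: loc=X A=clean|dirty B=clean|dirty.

start: loc=B A=dirty B=dirty
step 1/1 (Left): loc=A A=dirty B=dirty

loc=A A=dirty B=dirty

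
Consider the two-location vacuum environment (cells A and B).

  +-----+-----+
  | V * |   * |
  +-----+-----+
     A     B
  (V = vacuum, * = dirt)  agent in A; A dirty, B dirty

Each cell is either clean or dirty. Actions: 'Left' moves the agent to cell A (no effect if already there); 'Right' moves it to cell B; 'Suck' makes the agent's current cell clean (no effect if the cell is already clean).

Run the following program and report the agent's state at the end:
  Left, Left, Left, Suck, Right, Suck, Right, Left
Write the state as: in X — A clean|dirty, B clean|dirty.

t=1 Left ⇒ in A — A dirty, B dirty
t=2 Left ⇒ in A — A dirty, B dirty
t=3 Left ⇒ in A — A dirty, B dirty
t=4 Suck ⇒ in A — A clean, B dirty
t=5 Right ⇒ in B — A clean, B dirty
t=6 Suck ⇒ in B — A clean, B clean
t=7 Right ⇒ in B — A clean, B clean
t=8 Left ⇒ in A — A clean, B clean

in A — A clean, B clean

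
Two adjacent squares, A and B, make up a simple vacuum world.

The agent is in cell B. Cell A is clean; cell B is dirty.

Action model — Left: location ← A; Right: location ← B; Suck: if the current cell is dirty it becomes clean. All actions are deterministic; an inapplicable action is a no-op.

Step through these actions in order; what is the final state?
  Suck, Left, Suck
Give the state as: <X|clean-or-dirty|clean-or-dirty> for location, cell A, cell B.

<A|clean|clean>

step 1/3 (Suck): <B|clean|clean>
step 2/3 (Left): <A|clean|clean>
step 3/3 (Suck): <A|clean|clean>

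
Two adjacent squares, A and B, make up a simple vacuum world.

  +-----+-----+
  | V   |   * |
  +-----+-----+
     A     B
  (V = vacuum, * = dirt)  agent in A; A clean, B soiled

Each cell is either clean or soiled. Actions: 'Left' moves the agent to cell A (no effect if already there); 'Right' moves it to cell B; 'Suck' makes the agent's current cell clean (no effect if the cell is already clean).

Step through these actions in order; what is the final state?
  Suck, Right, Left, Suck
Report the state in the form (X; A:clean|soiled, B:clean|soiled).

Suck (#1): (A; A:clean, B:soiled)
Right (#2): (B; A:clean, B:soiled)
Left (#3): (A; A:clean, B:soiled)
Suck (#4): (A; A:clean, B:soiled)

(A; A:clean, B:soiled)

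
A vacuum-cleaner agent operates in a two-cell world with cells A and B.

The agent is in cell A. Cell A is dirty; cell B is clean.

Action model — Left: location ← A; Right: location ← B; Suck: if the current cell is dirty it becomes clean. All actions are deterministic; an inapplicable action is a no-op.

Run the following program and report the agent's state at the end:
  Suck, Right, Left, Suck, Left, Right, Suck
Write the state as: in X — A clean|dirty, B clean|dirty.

t=1 Suck ⇒ in A — A clean, B clean
t=2 Right ⇒ in B — A clean, B clean
t=3 Left ⇒ in A — A clean, B clean
t=4 Suck ⇒ in A — A clean, B clean
t=5 Left ⇒ in A — A clean, B clean
t=6 Right ⇒ in B — A clean, B clean
t=7 Suck ⇒ in B — A clean, B clean

in B — A clean, B clean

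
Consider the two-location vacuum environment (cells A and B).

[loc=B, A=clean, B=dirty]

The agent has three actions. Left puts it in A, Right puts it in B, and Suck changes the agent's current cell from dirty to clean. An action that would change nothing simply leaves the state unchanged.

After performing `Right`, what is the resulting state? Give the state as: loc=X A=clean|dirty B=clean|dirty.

loc=B A=clean B=dirty

start: loc=B A=clean B=dirty
1) do Right; now loc=B A=clean B=dirty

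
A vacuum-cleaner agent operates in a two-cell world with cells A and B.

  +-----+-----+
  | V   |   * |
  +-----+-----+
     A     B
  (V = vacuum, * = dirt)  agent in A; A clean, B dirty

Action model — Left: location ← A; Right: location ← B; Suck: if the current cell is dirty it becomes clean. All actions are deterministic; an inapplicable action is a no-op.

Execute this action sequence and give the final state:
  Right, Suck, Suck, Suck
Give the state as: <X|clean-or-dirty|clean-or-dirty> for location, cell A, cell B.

<B|clean|clean>

t=1 Right ⇒ <B|clean|dirty>
t=2 Suck ⇒ <B|clean|clean>
t=3 Suck ⇒ <B|clean|clean>
t=4 Suck ⇒ <B|clean|clean>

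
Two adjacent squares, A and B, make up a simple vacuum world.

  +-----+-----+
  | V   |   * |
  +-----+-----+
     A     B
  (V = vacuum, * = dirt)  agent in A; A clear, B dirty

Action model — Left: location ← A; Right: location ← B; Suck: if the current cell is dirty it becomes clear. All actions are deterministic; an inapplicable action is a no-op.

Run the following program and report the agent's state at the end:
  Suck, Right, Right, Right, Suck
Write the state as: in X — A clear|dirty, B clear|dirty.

in B — A clear, B clear

t=1 Suck ⇒ in A — A clear, B dirty
t=2 Right ⇒ in B — A clear, B dirty
t=3 Right ⇒ in B — A clear, B dirty
t=4 Right ⇒ in B — A clear, B dirty
t=5 Suck ⇒ in B — A clear, B clear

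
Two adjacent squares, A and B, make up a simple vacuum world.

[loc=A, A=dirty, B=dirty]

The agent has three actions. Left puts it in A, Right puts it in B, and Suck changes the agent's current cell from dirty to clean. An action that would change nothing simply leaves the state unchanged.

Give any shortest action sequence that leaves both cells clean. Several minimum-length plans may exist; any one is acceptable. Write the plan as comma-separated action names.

[1] after Suck: <A|clean|dirty>
[2] after Right: <B|clean|dirty>
[3] after Suck: <B|clean|clean>
min 3: Suck A + move + Suck B

Suck, Right, Suck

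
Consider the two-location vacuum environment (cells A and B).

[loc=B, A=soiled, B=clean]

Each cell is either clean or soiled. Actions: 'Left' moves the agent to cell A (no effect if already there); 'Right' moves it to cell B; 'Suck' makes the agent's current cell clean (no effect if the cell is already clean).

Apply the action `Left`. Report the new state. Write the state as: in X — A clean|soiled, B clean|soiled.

start: in B — A soiled, B clean
step 1/1 (Left): in A — A soiled, B clean

in A — A soiled, B clean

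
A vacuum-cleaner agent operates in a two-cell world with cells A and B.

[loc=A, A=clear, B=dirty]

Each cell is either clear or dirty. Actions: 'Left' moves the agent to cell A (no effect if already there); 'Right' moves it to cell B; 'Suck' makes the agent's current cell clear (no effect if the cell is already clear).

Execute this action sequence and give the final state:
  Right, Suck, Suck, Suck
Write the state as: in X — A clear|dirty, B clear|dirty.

[1] after Right: in B — A clear, B dirty
[2] after Suck: in B — A clear, B clear
[3] after Suck: in B — A clear, B clear
[4] after Suck: in B — A clear, B clear

in B — A clear, B clear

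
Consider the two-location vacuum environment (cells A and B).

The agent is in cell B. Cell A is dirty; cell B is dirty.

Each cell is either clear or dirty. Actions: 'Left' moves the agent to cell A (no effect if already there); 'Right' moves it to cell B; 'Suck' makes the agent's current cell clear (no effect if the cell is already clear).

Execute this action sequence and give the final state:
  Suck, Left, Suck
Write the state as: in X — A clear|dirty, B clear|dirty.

t=1 Suck ⇒ in B — A dirty, B clear
t=2 Left ⇒ in A — A dirty, B clear
t=3 Suck ⇒ in A — A clear, B clear

in A — A clear, B clear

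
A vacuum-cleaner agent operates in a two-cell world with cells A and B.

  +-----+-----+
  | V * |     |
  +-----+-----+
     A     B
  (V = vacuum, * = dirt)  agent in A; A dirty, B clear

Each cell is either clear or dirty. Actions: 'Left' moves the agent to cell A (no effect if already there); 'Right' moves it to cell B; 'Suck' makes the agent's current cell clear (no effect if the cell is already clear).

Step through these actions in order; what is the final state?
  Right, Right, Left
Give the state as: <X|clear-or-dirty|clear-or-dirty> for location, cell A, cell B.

<A|dirty|clear>

Right (#1): <B|dirty|clear>
Right (#2): <B|dirty|clear>
Left (#3): <A|dirty|clear>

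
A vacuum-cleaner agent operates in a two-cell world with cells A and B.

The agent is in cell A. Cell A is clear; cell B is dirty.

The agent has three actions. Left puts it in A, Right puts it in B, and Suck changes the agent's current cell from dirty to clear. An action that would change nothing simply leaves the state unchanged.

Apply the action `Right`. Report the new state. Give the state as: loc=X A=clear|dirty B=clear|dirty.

start: loc=A A=clear B=dirty
t=1 Right ⇒ loc=B A=clear B=dirty

loc=B A=clear B=dirty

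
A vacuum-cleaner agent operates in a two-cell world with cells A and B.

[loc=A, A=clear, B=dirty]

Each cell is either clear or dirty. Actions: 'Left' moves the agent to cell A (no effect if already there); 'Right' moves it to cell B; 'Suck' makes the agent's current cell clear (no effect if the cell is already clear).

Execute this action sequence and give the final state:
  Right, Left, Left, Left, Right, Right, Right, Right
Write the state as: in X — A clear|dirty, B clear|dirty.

in B — A clear, B dirty

Right (#1): in B — A clear, B dirty
Left (#2): in A — A clear, B dirty
Left (#3): in A — A clear, B dirty
Left (#4): in A — A clear, B dirty
Right (#5): in B — A clear, B dirty
Right (#6): in B — A clear, B dirty
Right (#7): in B — A clear, B dirty
Right (#8): in B — A clear, B dirty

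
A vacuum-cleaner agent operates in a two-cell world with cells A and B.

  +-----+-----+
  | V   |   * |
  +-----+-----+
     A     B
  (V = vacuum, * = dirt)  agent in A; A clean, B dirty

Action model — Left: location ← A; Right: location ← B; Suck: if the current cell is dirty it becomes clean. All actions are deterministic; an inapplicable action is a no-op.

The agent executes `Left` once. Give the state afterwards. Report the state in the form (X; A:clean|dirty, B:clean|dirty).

(A; A:clean, B:dirty)

start: (A; A:clean, B:dirty)
1) do Left; now (A; A:clean, B:dirty)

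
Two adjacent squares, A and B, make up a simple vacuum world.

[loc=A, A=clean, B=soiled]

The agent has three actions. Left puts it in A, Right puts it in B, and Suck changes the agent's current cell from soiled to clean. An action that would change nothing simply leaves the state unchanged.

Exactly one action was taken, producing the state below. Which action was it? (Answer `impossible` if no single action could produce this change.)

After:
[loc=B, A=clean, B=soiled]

try  Left: (A; A:clean, B:soiled)
try Right: (B; A:clean, B:soiled)  ← match
try  Suck: (A; A:clean, B:soiled)

Right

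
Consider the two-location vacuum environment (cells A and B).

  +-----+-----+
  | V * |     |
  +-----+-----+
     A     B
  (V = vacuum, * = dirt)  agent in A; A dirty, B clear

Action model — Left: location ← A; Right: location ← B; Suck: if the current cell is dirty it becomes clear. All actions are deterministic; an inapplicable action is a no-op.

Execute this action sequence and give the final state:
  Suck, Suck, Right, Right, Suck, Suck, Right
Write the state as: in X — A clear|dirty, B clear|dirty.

in B — A clear, B clear

1. Suck → in A — A clear, B clear
2. Suck → in A — A clear, B clear
3. Right → in B — A clear, B clear
4. Right → in B — A clear, B clear
5. Suck → in B — A clear, B clear
6. Suck → in B — A clear, B clear
7. Right → in B — A clear, B clear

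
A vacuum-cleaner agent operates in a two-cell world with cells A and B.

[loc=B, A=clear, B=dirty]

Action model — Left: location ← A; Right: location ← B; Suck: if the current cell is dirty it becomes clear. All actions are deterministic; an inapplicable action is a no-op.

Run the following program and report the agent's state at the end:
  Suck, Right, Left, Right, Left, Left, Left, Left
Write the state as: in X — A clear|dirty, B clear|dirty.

in A — A clear, B clear

Suck (#1): in B — A clear, B clear
Right (#2): in B — A clear, B clear
Left (#3): in A — A clear, B clear
Right (#4): in B — A clear, B clear
Left (#5): in A — A clear, B clear
Left (#6): in A — A clear, B clear
Left (#7): in A — A clear, B clear
Left (#8): in A — A clear, B clear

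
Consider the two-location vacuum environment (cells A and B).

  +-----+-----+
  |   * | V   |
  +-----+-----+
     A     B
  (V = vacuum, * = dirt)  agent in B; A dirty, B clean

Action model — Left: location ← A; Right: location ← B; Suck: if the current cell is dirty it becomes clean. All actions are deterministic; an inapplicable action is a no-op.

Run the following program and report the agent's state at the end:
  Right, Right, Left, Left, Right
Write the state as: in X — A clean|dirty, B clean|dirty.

in B — A dirty, B clean

1. Right → in B — A dirty, B clean
2. Right → in B — A dirty, B clean
3. Left → in A — A dirty, B clean
4. Left → in A — A dirty, B clean
5. Right → in B — A dirty, B clean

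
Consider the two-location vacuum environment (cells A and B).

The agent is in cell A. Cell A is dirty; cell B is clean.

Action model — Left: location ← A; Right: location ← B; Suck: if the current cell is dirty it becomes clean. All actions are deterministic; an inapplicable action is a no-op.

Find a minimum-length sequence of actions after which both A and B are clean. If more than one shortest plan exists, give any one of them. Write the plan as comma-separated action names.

t=1 Suck ⇒ in A — A clean, B clean
min 1: A is dirty, one Suck

Suck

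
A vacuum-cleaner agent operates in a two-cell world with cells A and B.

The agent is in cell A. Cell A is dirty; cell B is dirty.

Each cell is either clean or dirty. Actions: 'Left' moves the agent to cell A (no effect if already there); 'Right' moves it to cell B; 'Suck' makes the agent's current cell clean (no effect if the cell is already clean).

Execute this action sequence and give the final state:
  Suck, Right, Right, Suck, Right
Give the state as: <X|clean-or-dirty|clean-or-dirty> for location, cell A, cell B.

Suck (#1): <A|clean|dirty>
Right (#2): <B|clean|dirty>
Right (#3): <B|clean|dirty>
Suck (#4): <B|clean|clean>
Right (#5): <B|clean|clean>

<B|clean|clean>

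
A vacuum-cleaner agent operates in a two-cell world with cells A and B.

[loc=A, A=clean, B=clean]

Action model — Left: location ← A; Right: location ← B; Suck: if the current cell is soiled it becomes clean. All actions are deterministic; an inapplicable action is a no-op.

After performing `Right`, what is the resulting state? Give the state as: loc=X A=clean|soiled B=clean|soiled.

start: loc=A A=clean B=clean
1. Right → loc=B A=clean B=clean

loc=B A=clean B=clean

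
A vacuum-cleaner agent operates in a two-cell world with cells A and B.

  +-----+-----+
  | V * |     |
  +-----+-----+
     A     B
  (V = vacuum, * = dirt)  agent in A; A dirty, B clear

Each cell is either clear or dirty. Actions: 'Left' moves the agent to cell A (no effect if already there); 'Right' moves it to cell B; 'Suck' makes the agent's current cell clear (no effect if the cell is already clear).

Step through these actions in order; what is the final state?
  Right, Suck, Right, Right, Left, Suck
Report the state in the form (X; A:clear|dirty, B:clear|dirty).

step 1/6 (Right): (B; A:dirty, B:clear)
step 2/6 (Suck): (B; A:dirty, B:clear)
step 3/6 (Right): (B; A:dirty, B:clear)
step 4/6 (Right): (B; A:dirty, B:clear)
step 5/6 (Left): (A; A:dirty, B:clear)
step 6/6 (Suck): (A; A:clear, B:clear)

(A; A:clear, B:clear)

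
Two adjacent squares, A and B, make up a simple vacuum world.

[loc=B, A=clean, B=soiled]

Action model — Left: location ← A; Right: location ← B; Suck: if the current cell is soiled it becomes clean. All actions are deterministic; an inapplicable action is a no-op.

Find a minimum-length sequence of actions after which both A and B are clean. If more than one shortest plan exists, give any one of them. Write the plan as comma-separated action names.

1) do Suck; now <B|clean|clean>
min 1: B is soiled, one Suck

Suck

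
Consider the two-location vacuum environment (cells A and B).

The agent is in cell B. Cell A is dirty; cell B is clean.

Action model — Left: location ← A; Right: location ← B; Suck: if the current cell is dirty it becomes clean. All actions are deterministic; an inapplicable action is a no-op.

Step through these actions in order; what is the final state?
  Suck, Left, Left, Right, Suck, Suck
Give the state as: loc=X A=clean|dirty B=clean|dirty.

loc=B A=dirty B=clean

step 1/6 (Suck): loc=B A=dirty B=clean
step 2/6 (Left): loc=A A=dirty B=clean
step 3/6 (Left): loc=A A=dirty B=clean
step 4/6 (Right): loc=B A=dirty B=clean
step 5/6 (Suck): loc=B A=dirty B=clean
step 6/6 (Suck): loc=B A=dirty B=clean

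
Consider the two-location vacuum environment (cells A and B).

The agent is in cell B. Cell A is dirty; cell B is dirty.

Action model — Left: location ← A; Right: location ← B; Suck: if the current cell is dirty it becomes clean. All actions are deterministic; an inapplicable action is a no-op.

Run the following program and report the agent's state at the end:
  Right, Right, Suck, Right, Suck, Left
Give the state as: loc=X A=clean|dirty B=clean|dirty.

Right (#1): loc=B A=dirty B=dirty
Right (#2): loc=B A=dirty B=dirty
Suck (#3): loc=B A=dirty B=clean
Right (#4): loc=B A=dirty B=clean
Suck (#5): loc=B A=dirty B=clean
Left (#6): loc=A A=dirty B=clean

loc=A A=dirty B=clean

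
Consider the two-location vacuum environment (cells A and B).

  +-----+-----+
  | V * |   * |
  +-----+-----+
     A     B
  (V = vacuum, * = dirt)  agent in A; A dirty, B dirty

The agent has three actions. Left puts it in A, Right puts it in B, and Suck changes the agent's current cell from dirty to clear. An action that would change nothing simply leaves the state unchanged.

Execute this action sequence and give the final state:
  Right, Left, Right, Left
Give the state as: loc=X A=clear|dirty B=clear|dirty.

Right (#1): loc=B A=dirty B=dirty
Left (#2): loc=A A=dirty B=dirty
Right (#3): loc=B A=dirty B=dirty
Left (#4): loc=A A=dirty B=dirty

loc=A A=dirty B=dirty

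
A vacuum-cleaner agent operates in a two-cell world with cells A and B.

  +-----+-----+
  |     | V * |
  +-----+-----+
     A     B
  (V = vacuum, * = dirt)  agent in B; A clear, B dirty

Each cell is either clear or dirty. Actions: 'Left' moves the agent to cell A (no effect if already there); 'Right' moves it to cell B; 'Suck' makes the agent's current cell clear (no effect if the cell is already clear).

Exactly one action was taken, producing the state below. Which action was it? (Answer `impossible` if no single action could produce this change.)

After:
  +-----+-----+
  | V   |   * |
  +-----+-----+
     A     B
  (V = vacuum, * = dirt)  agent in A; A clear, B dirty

try  Left: (A; A:clear, B:dirty)  ← match
try Right: (B; A:clear, B:dirty)
try  Suck: (B; A:clear, B:clear)

Left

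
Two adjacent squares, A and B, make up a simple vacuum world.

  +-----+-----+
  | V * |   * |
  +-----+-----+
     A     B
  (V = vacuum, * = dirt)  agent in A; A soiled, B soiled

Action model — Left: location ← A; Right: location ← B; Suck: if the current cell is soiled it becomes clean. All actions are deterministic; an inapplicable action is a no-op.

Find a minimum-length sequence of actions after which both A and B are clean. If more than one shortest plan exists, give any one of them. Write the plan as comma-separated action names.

Suck, Right, Suck

Suck (#1): in A — A clean, B soiled
Right (#2): in B — A clean, B soiled
Suck (#3): in B — A clean, B clean
min 3: Suck A + move + Suck B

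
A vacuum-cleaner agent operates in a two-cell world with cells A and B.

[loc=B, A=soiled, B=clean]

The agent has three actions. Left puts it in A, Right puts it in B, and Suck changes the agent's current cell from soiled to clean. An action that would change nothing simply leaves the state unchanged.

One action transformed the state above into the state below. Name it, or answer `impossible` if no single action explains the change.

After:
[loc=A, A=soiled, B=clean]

try  Left: <A|soiled|clean>  ← match
try Right: <B|soiled|clean>
try  Suck: <B|soiled|clean>

Left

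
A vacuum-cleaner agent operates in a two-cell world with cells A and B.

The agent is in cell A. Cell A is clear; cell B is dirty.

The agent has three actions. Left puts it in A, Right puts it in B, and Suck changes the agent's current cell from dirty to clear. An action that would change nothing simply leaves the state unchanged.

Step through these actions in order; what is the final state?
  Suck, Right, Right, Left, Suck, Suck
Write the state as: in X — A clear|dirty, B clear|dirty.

Suck (#1): in A — A clear, B dirty
Right (#2): in B — A clear, B dirty
Right (#3): in B — A clear, B dirty
Left (#4): in A — A clear, B dirty
Suck (#5): in A — A clear, B dirty
Suck (#6): in A — A clear, B dirty

in A — A clear, B dirty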